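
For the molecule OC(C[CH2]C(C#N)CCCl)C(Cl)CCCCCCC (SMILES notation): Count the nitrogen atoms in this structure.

1

Scan the SMILES for N atoms (remember two-letter symbols like Cl and Br are single atoms).
Nitrogen count: 1.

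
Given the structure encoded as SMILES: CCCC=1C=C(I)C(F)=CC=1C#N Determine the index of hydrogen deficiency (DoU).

Molecular formula: C10H9FIN.
DoU = (2C + 2 + N − H − X) / 2, where X is the halogen count and O/S are ignored.
    = (2·10 + 2 + 1 − 9 − 2) / 2 = 12 / 2 = 6.

6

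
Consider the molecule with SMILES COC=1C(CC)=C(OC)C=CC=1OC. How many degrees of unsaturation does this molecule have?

Molecular formula: C11H16O3.
DoU = (2C + 2 + N − H − X) / 2, where X is the halogen count and O/S are ignored.
    = (2·11 + 2 + 0 − 16 − 0) / 2 = 8 / 2 = 4.

4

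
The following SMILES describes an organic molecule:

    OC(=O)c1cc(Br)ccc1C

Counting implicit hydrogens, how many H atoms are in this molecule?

7

Walk through each heavy atom and fill implicit hydrogens from standard valence (C 4, N 3, O 2, S 2, halogen 1); for lowercase aromatic atoms, an aromatic c carries 1 H when it has two neighbours and 0 H with three, and aromatic n carries 0 H:
  atom 1: O, bond orders sum to 1 (valence 2) → 1 H
  atom 2: C, bond orders sum to 4 (valence 4) → 0 H
  atom 3: O, bond orders sum to 2 (valence 2) → 0 H
  atom 4: aromatic c, 3 neighbours → 0 H
  atom 5: aromatic c, 2 neighbours → 1 H
  atom 6: aromatic c, 3 neighbours → 0 H
  atom 7: Br (halogen, monovalent) → 0 H
  atom 8: aromatic c, 2 neighbours → 1 H
  atom 9: aromatic c, 2 neighbours → 1 H
  atom 10: aromatic c, 3 neighbours → 0 H
  atom 11: C, bond orders sum to 1 (valence 4) → 3 H
Total hydrogens: 7.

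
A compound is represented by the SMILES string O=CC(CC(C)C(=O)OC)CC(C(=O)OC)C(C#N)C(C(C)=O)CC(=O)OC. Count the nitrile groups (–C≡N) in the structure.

1

The nitrile motif appears at heavy-atom position 18 in the SMILES.
Other groups present: 1 aldehyde, 3 ester, 1 ketone.
Nitrile count: 1.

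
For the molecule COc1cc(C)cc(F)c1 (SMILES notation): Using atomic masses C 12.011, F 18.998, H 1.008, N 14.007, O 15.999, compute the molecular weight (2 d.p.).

First, the molecular formula is C8H9FO (counting implicit H from valence).
  C: 8 × 12.011 = 96.088
  F: 1 × 18.998 = 18.998
  H: 9 × 1.008 = 9.072
  O: 1 × 15.999 = 15.999
Sum: 8×12.011 + 1×18.998 + 9×1.008 + 1×15.999 = 140.157 → 140.16 g/mol.

140.16 g/mol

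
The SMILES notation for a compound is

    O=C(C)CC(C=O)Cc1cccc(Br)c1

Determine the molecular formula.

C12H13BrO2

Walk through each heavy atom and fill implicit hydrogens from standard valence (C 4, N 3, O 2, S 2, halogen 1); for lowercase aromatic atoms, an aromatic c carries 1 H when it has two neighbours and 0 H with three, and aromatic n carries 0 H:
  atom 1: O, bond orders sum to 2 (valence 2) → 0 H
  atom 2: C, bond orders sum to 4 (valence 4) → 0 H
  atom 3: C, bond orders sum to 1 (valence 4) → 3 H
  atom 4: C, bond orders sum to 2 (valence 4) → 2 H
  atom 5: C, bond orders sum to 3 (valence 4) → 1 H
  atom 6: C, bond orders sum to 3 (valence 4) → 1 H
  atom 7: O, bond orders sum to 2 (valence 2) → 0 H
  atom 8: C, bond orders sum to 2 (valence 4) → 2 H
  atom 9: aromatic c, 3 neighbours → 0 H
  atom 10: aromatic c, 2 neighbours → 1 H
  atom 11: aromatic c, 2 neighbours → 1 H
  atom 12: aromatic c, 2 neighbours → 1 H
  atom 13: aromatic c, 3 neighbours → 0 H
  atom 14: Br (halogen, monovalent) → 0 H
  atom 15: aromatic c, 2 neighbours → 1 H
Totals → C:12, H:13, Br:1, O:2.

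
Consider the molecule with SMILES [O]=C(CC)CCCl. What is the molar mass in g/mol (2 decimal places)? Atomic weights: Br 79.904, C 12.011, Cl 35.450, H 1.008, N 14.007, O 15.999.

First, the molecular formula is C5H9ClO (counting implicit H from valence).
  C: 5 × 12.011 = 60.055
  Cl: 1 × 35.450 = 35.450
  H: 9 × 1.008 = 9.072
  O: 1 × 15.999 = 15.999
Sum: 5×12.011 + 1×35.450 + 9×1.008 + 1×15.999 = 120.576 → 120.58 g/mol.

120.58 g/mol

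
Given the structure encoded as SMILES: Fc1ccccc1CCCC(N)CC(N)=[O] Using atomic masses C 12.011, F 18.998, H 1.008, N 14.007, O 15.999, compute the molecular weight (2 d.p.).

First, the molecular formula is C12H17FN2O (counting implicit H from valence).
  C: 12 × 12.011 = 144.132
  F: 1 × 18.998 = 18.998
  H: 17 × 1.008 = 17.136
  N: 2 × 14.007 = 28.014
  O: 1 × 15.999 = 15.999
Sum: 12×12.011 + 1×18.998 + 17×1.008 + 2×14.007 + 1×15.999 = 224.279 → 224.28 g/mol.

224.28 g/mol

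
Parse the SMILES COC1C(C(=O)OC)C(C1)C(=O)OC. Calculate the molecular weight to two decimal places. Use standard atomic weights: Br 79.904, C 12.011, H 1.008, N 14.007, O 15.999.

First, the molecular formula is C9H14O5 (counting implicit H from valence).
  C: 9 × 12.011 = 108.099
  H: 14 × 1.008 = 14.112
  O: 5 × 15.999 = 79.995
Sum: 9×12.011 + 14×1.008 + 5×15.999 = 202.206 → 202.21 g/mol.

202.21 g/mol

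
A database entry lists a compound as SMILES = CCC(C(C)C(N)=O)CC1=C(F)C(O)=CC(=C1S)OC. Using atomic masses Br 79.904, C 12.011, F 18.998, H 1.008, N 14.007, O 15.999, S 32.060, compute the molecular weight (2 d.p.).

First, the molecular formula is C14H20FNO3S (counting implicit H from valence).
  C: 14 × 12.011 = 168.154
  F: 1 × 18.998 = 18.998
  H: 20 × 1.008 = 20.160
  N: 1 × 14.007 = 14.007
  O: 3 × 15.999 = 47.997
  S: 1 × 32.060 = 32.060
Sum: 14×12.011 + 1×18.998 + 20×1.008 + 1×14.007 + 3×15.999 + 1×32.060 = 301.376 → 301.38 g/mol.

301.38 g/mol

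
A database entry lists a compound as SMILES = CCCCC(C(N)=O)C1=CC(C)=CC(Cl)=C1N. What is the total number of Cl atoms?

1

Scan the SMILES for Cl atoms (remember two-letter symbols like Cl and Br are single atoms).
Chlorine count: 1.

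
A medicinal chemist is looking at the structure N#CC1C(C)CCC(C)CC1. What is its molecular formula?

C10H17N

Walk through each heavy atom and fill implicit hydrogens from standard valence (C 4, N 3, O 2, S 2, halogen 1):
  atom 1: N, bond orders sum to 3 (valence 3) → 0 H
  atom 2: C, bond orders sum to 4 (valence 4) → 0 H
  atom 3: C, bond orders sum to 3 (valence 4) → 1 H
  atom 4: C, bond orders sum to 3 (valence 4) → 1 H
  atom 5: C, bond orders sum to 1 (valence 4) → 3 H
  atom 6: C, bond orders sum to 2 (valence 4) → 2 H
  atom 7: C, bond orders sum to 2 (valence 4) → 2 H
  atom 8: C, bond orders sum to 3 (valence 4) → 1 H
  atom 9: C, bond orders sum to 1 (valence 4) → 3 H
  atom 10: C, bond orders sum to 2 (valence 4) → 2 H
  atom 11: C, bond orders sum to 2 (valence 4) → 2 H
Totals → C:10, H:17, N:1.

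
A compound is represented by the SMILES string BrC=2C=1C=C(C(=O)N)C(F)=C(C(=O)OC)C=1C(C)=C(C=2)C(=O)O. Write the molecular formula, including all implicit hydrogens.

Walk through each heavy atom and fill implicit hydrogens from standard valence (C 4, N 3, O 2, S 2, halogen 1):
  atom 1: Br (halogen, monovalent) → 0 H
  atom 2: C, bond orders sum to 4 (valence 4) → 0 H
  atom 3: C, bond orders sum to 4 (valence 4) → 0 H
  atom 4: C, bond orders sum to 3 (valence 4) → 1 H
  atom 5: C, bond orders sum to 4 (valence 4) → 0 H
  atom 6: C, bond orders sum to 4 (valence 4) → 0 H
  atom 7: O, bond orders sum to 2 (valence 2) → 0 H
  atom 8: N, bond orders sum to 1 (valence 3) → 2 H
  atom 9: C, bond orders sum to 4 (valence 4) → 0 H
  atom 10: F (halogen, monovalent) → 0 H
  atom 11: C, bond orders sum to 4 (valence 4) → 0 H
  atom 12: C, bond orders sum to 4 (valence 4) → 0 H
  atom 13: O, bond orders sum to 2 (valence 2) → 0 H
  atom 14: O, bond orders sum to 2 (valence 2) → 0 H
  atom 15: C, bond orders sum to 1 (valence 4) → 3 H
  atom 16: C, bond orders sum to 4 (valence 4) → 0 H
  atom 17: C, bond orders sum to 4 (valence 4) → 0 H
  atom 18: C, bond orders sum to 1 (valence 4) → 3 H
  atom 19: C, bond orders sum to 4 (valence 4) → 0 H
  atom 20: C, bond orders sum to 3 (valence 4) → 1 H
  atom 21: C, bond orders sum to 4 (valence 4) → 0 H
  atom 22: O, bond orders sum to 2 (valence 2) → 0 H
  atom 23: O, bond orders sum to 1 (valence 2) → 1 H
Totals → C:15, H:11, Br:1, F:1, N:1, O:5.

C15H11BrFNO5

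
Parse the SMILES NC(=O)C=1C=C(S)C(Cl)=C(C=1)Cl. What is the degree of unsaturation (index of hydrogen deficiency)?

Degree of unsaturation = (number of rings) + (number of π bonds).
Ring closures in the SMILES: 1.
π bonds: 4 double bonds (each 1 DoU) → 4 DoU from unsaturation.
Total DoU = 1 + 4 = 5.

5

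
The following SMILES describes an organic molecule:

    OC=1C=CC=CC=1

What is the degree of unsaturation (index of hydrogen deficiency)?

4

Molecular formula: C6H6O.
DoU = (2C + 2 + N − H − X) / 2, where X is the halogen count and O/S are ignored.
    = (2·6 + 2 + 0 − 6 − 0) / 2 = 8 / 2 = 4.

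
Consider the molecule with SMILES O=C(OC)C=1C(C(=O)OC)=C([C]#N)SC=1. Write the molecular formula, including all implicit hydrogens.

C9H7NO4S

Walk through each heavy atom and fill implicit hydrogens from standard valence (C 4, N 3, O 2, S 2, halogen 1):
  atom 1: O, bond orders sum to 2 (valence 2) → 0 H
  atom 2: C, bond orders sum to 4 (valence 4) → 0 H
  atom 3: O, bond orders sum to 2 (valence 2) → 0 H
  atom 4: C, bond orders sum to 1 (valence 4) → 3 H
  atom 5: C, bond orders sum to 4 (valence 4) → 0 H
  atom 6: C, bond orders sum to 4 (valence 4) → 0 H
  atom 7: C, bond orders sum to 4 (valence 4) → 0 H
  atom 8: O, bond orders sum to 2 (valence 2) → 0 H
  atom 9: O, bond orders sum to 2 (valence 2) → 0 H
  atom 10: C, bond orders sum to 1 (valence 4) → 3 H
  atom 11: C, bond orders sum to 4 (valence 4) → 0 H
  atom 12: C with explicit H count 0
  atom 13: N, bond orders sum to 3 (valence 3) → 0 H
  atom 14: S, bond orders sum to 2 (valence 2) → 0 H
  atom 15: C, bond orders sum to 3 (valence 4) → 1 H
Totals → C:9, H:7, N:1, O:4, S:1.
In Hill order: C9H7NO4S.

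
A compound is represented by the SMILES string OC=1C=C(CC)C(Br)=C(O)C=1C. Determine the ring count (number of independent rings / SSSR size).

1

In SMILES, each pair of matching ring-closure digits denotes one ring-closing bond; the number of such bonds equals the number of independent rings.
Ring-closure bonds here: 1.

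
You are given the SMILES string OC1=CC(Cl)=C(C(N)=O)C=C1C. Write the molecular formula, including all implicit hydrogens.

C8H8ClNO2

Walk through each heavy atom and fill implicit hydrogens from standard valence (C 4, N 3, O 2, S 2, halogen 1):
  atom 1: O, bond orders sum to 1 (valence 2) → 1 H
  atom 2: C, bond orders sum to 4 (valence 4) → 0 H
  atom 3: C, bond orders sum to 3 (valence 4) → 1 H
  atom 4: C, bond orders sum to 4 (valence 4) → 0 H
  atom 5: Cl (halogen, monovalent) → 0 H
  atom 6: C, bond orders sum to 4 (valence 4) → 0 H
  atom 7: C, bond orders sum to 4 (valence 4) → 0 H
  atom 8: N, bond orders sum to 1 (valence 3) → 2 H
  atom 9: O, bond orders sum to 2 (valence 2) → 0 H
  atom 10: C, bond orders sum to 3 (valence 4) → 1 H
  atom 11: C, bond orders sum to 4 (valence 4) → 0 H
  atom 12: C, bond orders sum to 1 (valence 4) → 3 H
Totals → C:8, H:8, Cl:1, N:1, O:2.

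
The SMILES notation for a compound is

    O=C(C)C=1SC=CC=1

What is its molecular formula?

C6H6OS

Walk through each heavy atom and fill implicit hydrogens from standard valence (C 4, N 3, O 2, S 2, halogen 1):
  atom 1: O, bond orders sum to 2 (valence 2) → 0 H
  atom 2: C, bond orders sum to 4 (valence 4) → 0 H
  atom 3: C, bond orders sum to 1 (valence 4) → 3 H
  atom 4: C, bond orders sum to 4 (valence 4) → 0 H
  atom 5: S, bond orders sum to 2 (valence 2) → 0 H
  atom 6: C, bond orders sum to 3 (valence 4) → 1 H
  atom 7: C, bond orders sum to 3 (valence 4) → 1 H
  atom 8: C, bond orders sum to 3 (valence 4) → 1 H
Totals → C:6, H:6, O:1, S:1.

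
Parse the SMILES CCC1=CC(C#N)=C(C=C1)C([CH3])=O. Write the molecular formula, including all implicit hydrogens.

C11H11NO

Walk through each heavy atom and fill implicit hydrogens from standard valence (C 4, N 3, O 2, S 2, halogen 1):
  atom 1: C, bond orders sum to 1 (valence 4) → 3 H
  atom 2: C, bond orders sum to 2 (valence 4) → 2 H
  atom 3: C, bond orders sum to 4 (valence 4) → 0 H
  atom 4: C, bond orders sum to 3 (valence 4) → 1 H
  atom 5: C, bond orders sum to 4 (valence 4) → 0 H
  atom 6: C, bond orders sum to 4 (valence 4) → 0 H
  atom 7: N, bond orders sum to 3 (valence 3) → 0 H
  atom 8: C, bond orders sum to 4 (valence 4) → 0 H
  atom 9: C, bond orders sum to 3 (valence 4) → 1 H
  atom 10: C, bond orders sum to 3 (valence 4) → 1 H
  atom 11: C, bond orders sum to 4 (valence 4) → 0 H
  atom 12: C with explicit H count 3
  atom 13: O, bond orders sum to 2 (valence 2) → 0 H
Totals → C:11, H:11, N:1, O:1.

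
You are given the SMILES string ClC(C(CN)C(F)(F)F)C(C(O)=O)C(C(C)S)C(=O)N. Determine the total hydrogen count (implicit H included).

16

Walk through each heavy atom and fill implicit hydrogens from standard valence (C 4, N 3, O 2, S 2, halogen 1):
  atom 1: Cl (halogen, monovalent) → 0 H
  atom 2: C, bond orders sum to 3 (valence 4) → 1 H
  atom 3: C, bond orders sum to 3 (valence 4) → 1 H
  atom 4: C, bond orders sum to 2 (valence 4) → 2 H
  atom 5: N, bond orders sum to 1 (valence 3) → 2 H
  atom 6: C, bond orders sum to 4 (valence 4) → 0 H
  atom 7: F (halogen, monovalent) → 0 H
  atom 8: F (halogen, monovalent) → 0 H
  atom 9: F (halogen, monovalent) → 0 H
  atom 10: C, bond orders sum to 3 (valence 4) → 1 H
  atom 11: C, bond orders sum to 4 (valence 4) → 0 H
  atom 12: O, bond orders sum to 1 (valence 2) → 1 H
  atom 13: O, bond orders sum to 2 (valence 2) → 0 H
  atom 14: C, bond orders sum to 3 (valence 4) → 1 H
  atom 15: C, bond orders sum to 3 (valence 4) → 1 H
  atom 16: C, bond orders sum to 1 (valence 4) → 3 H
  atom 17: S, bond orders sum to 1 (valence 2) → 1 H
  atom 18: C, bond orders sum to 4 (valence 4) → 0 H
  atom 19: O, bond orders sum to 2 (valence 2) → 0 H
  atom 20: N, bond orders sum to 1 (valence 3) → 2 H
Total hydrogens: 16.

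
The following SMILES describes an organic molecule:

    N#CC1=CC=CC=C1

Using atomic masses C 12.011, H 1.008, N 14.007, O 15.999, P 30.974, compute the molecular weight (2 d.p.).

103.12 g/mol

First, the molecular formula is C7H5N (counting implicit H from valence).
  C: 7 × 12.011 = 84.077
  H: 5 × 1.008 = 5.040
  N: 1 × 14.007 = 14.007
Sum: 7×12.011 + 5×1.008 + 1×14.007 = 103.124 → 103.12 g/mol.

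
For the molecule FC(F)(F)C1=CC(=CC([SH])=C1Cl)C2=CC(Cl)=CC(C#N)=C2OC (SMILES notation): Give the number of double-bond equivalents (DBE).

Molecular formula: C15H8Cl2F3NOS.
DoU = (2C + 2 + N − H − X) / 2, where X is the halogen count and O/S are ignored.
    = (2·15 + 2 + 1 − 8 − 5) / 2 = 20 / 2 = 10.

10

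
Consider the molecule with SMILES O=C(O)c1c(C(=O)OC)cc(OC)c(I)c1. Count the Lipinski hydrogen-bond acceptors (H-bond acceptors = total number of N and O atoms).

5

N atoms: 0; O atoms: 5.
Lipinski HBA = 0 + 5 = 5.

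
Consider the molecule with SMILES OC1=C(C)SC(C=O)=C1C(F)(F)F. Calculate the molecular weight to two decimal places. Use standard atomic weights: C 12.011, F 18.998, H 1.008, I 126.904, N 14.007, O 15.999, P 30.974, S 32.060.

210.17 g/mol

First, the molecular formula is C7H5F3O2S (counting implicit H from valence).
  C: 7 × 12.011 = 84.077
  F: 3 × 18.998 = 56.994
  H: 5 × 1.008 = 5.040
  O: 2 × 15.999 = 31.998
  S: 1 × 32.060 = 32.060
Sum: 7×12.011 + 3×18.998 + 5×1.008 + 2×15.999 + 1×32.060 = 210.169 → 210.17 g/mol.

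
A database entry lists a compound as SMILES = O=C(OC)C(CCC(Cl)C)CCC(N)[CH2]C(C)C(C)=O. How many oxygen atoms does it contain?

3

Scan the SMILES for O atoms (remember two-letter symbols like Cl and Br are single atoms).
Oxygen count: 3.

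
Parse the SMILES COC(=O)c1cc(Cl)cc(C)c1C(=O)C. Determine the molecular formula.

Walk through each heavy atom and fill implicit hydrogens from standard valence (C 4, N 3, O 2, S 2, halogen 1); for lowercase aromatic atoms, an aromatic c carries 1 H when it has two neighbours and 0 H with three, and aromatic n carries 0 H:
  atom 1: C, bond orders sum to 1 (valence 4) → 3 H
  atom 2: O, bond orders sum to 2 (valence 2) → 0 H
  atom 3: C, bond orders sum to 4 (valence 4) → 0 H
  atom 4: O, bond orders sum to 2 (valence 2) → 0 H
  atom 5: aromatic c, 3 neighbours → 0 H
  atom 6: aromatic c, 2 neighbours → 1 H
  atom 7: aromatic c, 3 neighbours → 0 H
  atom 8: Cl (halogen, monovalent) → 0 H
  atom 9: aromatic c, 2 neighbours → 1 H
  atom 10: aromatic c, 3 neighbours → 0 H
  atom 11: C, bond orders sum to 1 (valence 4) → 3 H
  atom 12: aromatic c, 3 neighbours → 0 H
  atom 13: C, bond orders sum to 4 (valence 4) → 0 H
  atom 14: O, bond orders sum to 2 (valence 2) → 0 H
  atom 15: C, bond orders sum to 1 (valence 4) → 3 H
Totals → C:11, H:11, Cl:1, O:3.

C11H11ClO3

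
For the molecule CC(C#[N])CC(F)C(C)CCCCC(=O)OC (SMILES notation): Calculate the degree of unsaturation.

3

Degree of unsaturation = (number of rings) + (number of π bonds).
Ring closures in the SMILES: 0.
π bonds: 1 double bond (each 1 DoU), 1 triple bond (each 2 DoU) → 3 DoU from unsaturation.
Total DoU = 0 + 3 = 3.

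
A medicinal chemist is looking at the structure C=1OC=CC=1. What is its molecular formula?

C4H4O

Walk through each heavy atom and fill implicit hydrogens from standard valence (C 4, N 3, O 2, S 2, halogen 1):
  atom 1: C, bond orders sum to 3 (valence 4) → 1 H
  atom 2: O, bond orders sum to 2 (valence 2) → 0 H
  atom 3: C, bond orders sum to 3 (valence 4) → 1 H
  atom 4: C, bond orders sum to 3 (valence 4) → 1 H
  atom 5: C, bond orders sum to 3 (valence 4) → 1 H
Totals → C:4, H:4, O:1.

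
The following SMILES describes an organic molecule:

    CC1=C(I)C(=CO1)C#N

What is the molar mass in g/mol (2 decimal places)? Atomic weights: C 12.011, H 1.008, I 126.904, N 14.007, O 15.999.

First, the molecular formula is C6H4INO (counting implicit H from valence).
  C: 6 × 12.011 = 72.066
  H: 4 × 1.008 = 4.032
  I: 1 × 126.904 = 126.904
  N: 1 × 14.007 = 14.007
  O: 1 × 15.999 = 15.999
Sum: 6×12.011 + 4×1.008 + 1×126.904 + 1×14.007 + 1×15.999 = 233.008 → 233.01 g/mol.

233.01 g/mol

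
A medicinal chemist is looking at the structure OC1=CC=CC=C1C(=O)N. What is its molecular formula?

Walk through each heavy atom and fill implicit hydrogens from standard valence (C 4, N 3, O 2, S 2, halogen 1):
  atom 1: O, bond orders sum to 1 (valence 2) → 1 H
  atom 2: C, bond orders sum to 4 (valence 4) → 0 H
  atom 3: C, bond orders sum to 3 (valence 4) → 1 H
  atom 4: C, bond orders sum to 3 (valence 4) → 1 H
  atom 5: C, bond orders sum to 3 (valence 4) → 1 H
  atom 6: C, bond orders sum to 3 (valence 4) → 1 H
  atom 7: C, bond orders sum to 4 (valence 4) → 0 H
  atom 8: C, bond orders sum to 4 (valence 4) → 0 H
  atom 9: O, bond orders sum to 2 (valence 2) → 0 H
  atom 10: N, bond orders sum to 1 (valence 3) → 2 H
Totals → C:7, H:7, N:1, O:2.
In Hill order: C7H7NO2.

C7H7NO2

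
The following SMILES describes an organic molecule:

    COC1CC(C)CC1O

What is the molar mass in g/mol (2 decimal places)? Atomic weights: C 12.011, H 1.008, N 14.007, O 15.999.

First, the molecular formula is C7H14O2 (counting implicit H from valence).
  C: 7 × 12.011 = 84.077
  H: 14 × 1.008 = 14.112
  O: 2 × 15.999 = 31.998
Sum: 7×12.011 + 14×1.008 + 2×15.999 = 130.187 → 130.19 g/mol.

130.19 g/mol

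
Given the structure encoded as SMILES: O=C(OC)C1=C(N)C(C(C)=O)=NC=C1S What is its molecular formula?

C9H10N2O3S

Walk through each heavy atom and fill implicit hydrogens from standard valence (C 4, N 3, O 2, S 2, halogen 1):
  atom 1: O, bond orders sum to 2 (valence 2) → 0 H
  atom 2: C, bond orders sum to 4 (valence 4) → 0 H
  atom 3: O, bond orders sum to 2 (valence 2) → 0 H
  atom 4: C, bond orders sum to 1 (valence 4) → 3 H
  atom 5: C, bond orders sum to 4 (valence 4) → 0 H
  atom 6: C, bond orders sum to 4 (valence 4) → 0 H
  atom 7: N, bond orders sum to 1 (valence 3) → 2 H
  atom 8: C, bond orders sum to 4 (valence 4) → 0 H
  atom 9: C, bond orders sum to 4 (valence 4) → 0 H
  atom 10: C, bond orders sum to 1 (valence 4) → 3 H
  atom 11: O, bond orders sum to 2 (valence 2) → 0 H
  atom 12: N, bond orders sum to 3 (valence 3) → 0 H
  atom 13: C, bond orders sum to 3 (valence 4) → 1 H
  atom 14: C, bond orders sum to 4 (valence 4) → 0 H
  atom 15: S, bond orders sum to 1 (valence 2) → 1 H
Totals → C:9, H:10, N:2, O:3, S:1.
In Hill order: C9H10N2O3S.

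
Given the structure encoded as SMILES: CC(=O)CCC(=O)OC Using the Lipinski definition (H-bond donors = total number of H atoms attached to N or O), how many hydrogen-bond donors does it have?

0

Donors: find every N or O and count the H atoms it carries.
  atom 3 (O): bond orders sum to 2 → 0 H
  atom 7 (O): bond orders sum to 2 → 0 H
  atom 8 (O): bond orders sum to 2 → 0 H
Lipinski HBD = 0.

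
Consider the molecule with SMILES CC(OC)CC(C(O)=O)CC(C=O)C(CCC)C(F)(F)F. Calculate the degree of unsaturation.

Degree of unsaturation = (number of rings) + (number of π bonds).
Ring closures in the SMILES: 0.
π bonds: 2 double bonds (each 1 DoU) → 2 DoU from unsaturation.
Total DoU = 0 + 2 = 2.

2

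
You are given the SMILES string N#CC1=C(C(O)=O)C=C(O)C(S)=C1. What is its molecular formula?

Walk through each heavy atom and fill implicit hydrogens from standard valence (C 4, N 3, O 2, S 2, halogen 1):
  atom 1: N, bond orders sum to 3 (valence 3) → 0 H
  atom 2: C, bond orders sum to 4 (valence 4) → 0 H
  atom 3: C, bond orders sum to 4 (valence 4) → 0 H
  atom 4: C, bond orders sum to 4 (valence 4) → 0 H
  atom 5: C, bond orders sum to 4 (valence 4) → 0 H
  atom 6: O, bond orders sum to 1 (valence 2) → 1 H
  atom 7: O, bond orders sum to 2 (valence 2) → 0 H
  atom 8: C, bond orders sum to 3 (valence 4) → 1 H
  atom 9: C, bond orders sum to 4 (valence 4) → 0 H
  atom 10: O, bond orders sum to 1 (valence 2) → 1 H
  atom 11: C, bond orders sum to 4 (valence 4) → 0 H
  atom 12: S, bond orders sum to 1 (valence 2) → 1 H
  atom 13: C, bond orders sum to 3 (valence 4) → 1 H
Totals → C:8, H:5, N:1, O:3, S:1.
In Hill order: C8H5NO3S.

C8H5NO3S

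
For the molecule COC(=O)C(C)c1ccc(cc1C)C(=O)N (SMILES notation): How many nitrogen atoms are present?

Scan the SMILES for N atoms (remember two-letter symbols like Cl and Br are single atoms).
Nitrogen count: 1.

1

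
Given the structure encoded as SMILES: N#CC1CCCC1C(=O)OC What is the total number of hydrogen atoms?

11

Walk through each heavy atom and fill implicit hydrogens from standard valence (C 4, N 3, O 2, S 2, halogen 1):
  atom 1: N, bond orders sum to 3 (valence 3) → 0 H
  atom 2: C, bond orders sum to 4 (valence 4) → 0 H
  atom 3: C, bond orders sum to 3 (valence 4) → 1 H
  atom 4: C, bond orders sum to 2 (valence 4) → 2 H
  atom 5: C, bond orders sum to 2 (valence 4) → 2 H
  atom 6: C, bond orders sum to 2 (valence 4) → 2 H
  atom 7: C, bond orders sum to 3 (valence 4) → 1 H
  atom 8: C, bond orders sum to 4 (valence 4) → 0 H
  atom 9: O, bond orders sum to 2 (valence 2) → 0 H
  atom 10: O, bond orders sum to 2 (valence 2) → 0 H
  atom 11: C, bond orders sum to 1 (valence 4) → 3 H
Total hydrogens: 11.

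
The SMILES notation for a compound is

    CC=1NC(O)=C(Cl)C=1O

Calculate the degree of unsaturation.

Degree of unsaturation = (number of rings) + (number of π bonds).
Ring closures in the SMILES: 1.
π bonds: 2 double bonds (each 1 DoU) → 2 DoU from unsaturation.
Total DoU = 1 + 2 = 3.

3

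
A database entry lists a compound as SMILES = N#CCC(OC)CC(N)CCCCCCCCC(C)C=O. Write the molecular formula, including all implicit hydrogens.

Walk through each heavy atom and fill implicit hydrogens from standard valence (C 4, N 3, O 2, S 2, halogen 1):
  atom 1: N, bond orders sum to 3 (valence 3) → 0 H
  atom 2: C, bond orders sum to 4 (valence 4) → 0 H
  atom 3: C, bond orders sum to 2 (valence 4) → 2 H
  atom 4: C, bond orders sum to 3 (valence 4) → 1 H
  atom 5: O, bond orders sum to 2 (valence 2) → 0 H
  atom 6: C, bond orders sum to 1 (valence 4) → 3 H
  atom 7: C, bond orders sum to 2 (valence 4) → 2 H
  atom 8: C, bond orders sum to 3 (valence 4) → 1 H
  atom 9: N, bond orders sum to 1 (valence 3) → 2 H
  atom 10: C, bond orders sum to 2 (valence 4) → 2 H
  atom 11: C, bond orders sum to 2 (valence 4) → 2 H
  atom 12: C, bond orders sum to 2 (valence 4) → 2 H
  atom 13: C, bond orders sum to 2 (valence 4) → 2 H
  atom 14: C, bond orders sum to 2 (valence 4) → 2 H
  atom 15: C, bond orders sum to 2 (valence 4) → 2 H
  atom 16: C, bond orders sum to 2 (valence 4) → 2 H
  atom 17: C, bond orders sum to 2 (valence 4) → 2 H
  atom 18: C, bond orders sum to 3 (valence 4) → 1 H
  atom 19: C, bond orders sum to 1 (valence 4) → 3 H
  atom 20: C, bond orders sum to 3 (valence 4) → 1 H
  atom 21: O, bond orders sum to 2 (valence 2) → 0 H
Totals → C:17, H:32, N:2, O:2.

C17H32N2O2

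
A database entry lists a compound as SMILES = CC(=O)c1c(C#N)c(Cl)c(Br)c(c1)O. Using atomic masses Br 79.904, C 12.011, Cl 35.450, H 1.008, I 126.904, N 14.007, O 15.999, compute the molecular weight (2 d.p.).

274.50 g/mol

First, the molecular formula is C9H5BrClNO2 (counting implicit H from valence).
  Br: 1 × 79.904 = 79.904
  C: 9 × 12.011 = 108.099
  Cl: 1 × 35.450 = 35.450
  H: 5 × 1.008 = 5.040
  N: 1 × 14.007 = 14.007
  O: 2 × 15.999 = 31.998
Sum: 1×79.904 + 9×12.011 + 1×35.450 + 5×1.008 + 1×14.007 + 2×15.999 = 274.498 → 274.50 g/mol.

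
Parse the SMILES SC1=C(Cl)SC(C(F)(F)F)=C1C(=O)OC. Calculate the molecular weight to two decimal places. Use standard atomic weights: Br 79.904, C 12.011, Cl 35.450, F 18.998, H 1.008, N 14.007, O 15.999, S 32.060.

First, the molecular formula is C7H4ClF3O2S2 (counting implicit H from valence).
  C: 7 × 12.011 = 84.077
  Cl: 1 × 35.450 = 35.450
  F: 3 × 18.998 = 56.994
  H: 4 × 1.008 = 4.032
  O: 2 × 15.999 = 31.998
  S: 2 × 32.060 = 64.120
Sum: 7×12.011 + 1×35.450 + 3×18.998 + 4×1.008 + 2×15.999 + 2×32.060 = 276.671 → 276.67 g/mol.

276.67 g/mol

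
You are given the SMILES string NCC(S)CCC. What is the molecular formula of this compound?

C5H13NS

Walk through each heavy atom and fill implicit hydrogens from standard valence (C 4, N 3, O 2, S 2, halogen 1):
  atom 1: N, bond orders sum to 1 (valence 3) → 2 H
  atom 2: C, bond orders sum to 2 (valence 4) → 2 H
  atom 3: C, bond orders sum to 3 (valence 4) → 1 H
  atom 4: S, bond orders sum to 1 (valence 2) → 1 H
  atom 5: C, bond orders sum to 2 (valence 4) → 2 H
  atom 6: C, bond orders sum to 2 (valence 4) → 2 H
  atom 7: C, bond orders sum to 1 (valence 4) → 3 H
Totals → C:5, H:13, N:1, S:1.
In Hill order: C5H13NS.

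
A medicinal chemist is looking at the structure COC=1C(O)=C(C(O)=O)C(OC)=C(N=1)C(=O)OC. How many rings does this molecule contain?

1

In SMILES, each pair of matching ring-closure digits denotes one ring-closing bond; the number of such bonds equals the number of independent rings.
Ring-closure bonds here: 1.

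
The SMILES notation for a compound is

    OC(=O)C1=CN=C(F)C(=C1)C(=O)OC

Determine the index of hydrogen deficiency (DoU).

6

Molecular formula: C8H6FNO4.
DoU = (2C + 2 + N − H − X) / 2, where X is the halogen count and O/S are ignored.
    = (2·8 + 2 + 1 − 6 − 1) / 2 = 12 / 2 = 6.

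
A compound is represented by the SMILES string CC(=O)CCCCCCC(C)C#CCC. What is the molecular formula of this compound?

Walk through each heavy atom and fill implicit hydrogens from standard valence (C 4, N 3, O 2, S 2, halogen 1):
  atom 1: C, bond orders sum to 1 (valence 4) → 3 H
  atom 2: C, bond orders sum to 4 (valence 4) → 0 H
  atom 3: O, bond orders sum to 2 (valence 2) → 0 H
  atom 4: C, bond orders sum to 2 (valence 4) → 2 H
  atom 5: C, bond orders sum to 2 (valence 4) → 2 H
  atom 6: C, bond orders sum to 2 (valence 4) → 2 H
  atom 7: C, bond orders sum to 2 (valence 4) → 2 H
  atom 8: C, bond orders sum to 2 (valence 4) → 2 H
  atom 9: C, bond orders sum to 2 (valence 4) → 2 H
  atom 10: C, bond orders sum to 3 (valence 4) → 1 H
  atom 11: C, bond orders sum to 1 (valence 4) → 3 H
  atom 12: C, bond orders sum to 4 (valence 4) → 0 H
  atom 13: C, bond orders sum to 4 (valence 4) → 0 H
  atom 14: C, bond orders sum to 2 (valence 4) → 2 H
  atom 15: C, bond orders sum to 1 (valence 4) → 3 H
Totals → C:14, H:24, O:1.

C14H24O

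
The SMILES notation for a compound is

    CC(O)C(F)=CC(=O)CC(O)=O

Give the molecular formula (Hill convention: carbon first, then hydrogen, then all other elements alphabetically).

Walk through each heavy atom and fill implicit hydrogens from standard valence (C 4, N 3, O 2, S 2, halogen 1):
  atom 1: C, bond orders sum to 1 (valence 4) → 3 H
  atom 2: C, bond orders sum to 3 (valence 4) → 1 H
  atom 3: O, bond orders sum to 1 (valence 2) → 1 H
  atom 4: C, bond orders sum to 4 (valence 4) → 0 H
  atom 5: F (halogen, monovalent) → 0 H
  atom 6: C, bond orders sum to 3 (valence 4) → 1 H
  atom 7: C, bond orders sum to 4 (valence 4) → 0 H
  atom 8: O, bond orders sum to 2 (valence 2) → 0 H
  atom 9: C, bond orders sum to 2 (valence 4) → 2 H
  atom 10: C, bond orders sum to 4 (valence 4) → 0 H
  atom 11: O, bond orders sum to 1 (valence 2) → 1 H
  atom 12: O, bond orders sum to 2 (valence 2) → 0 H
Totals → C:7, H:9, F:1, O:4.
In Hill order: C7H9FO4.

C7H9FO4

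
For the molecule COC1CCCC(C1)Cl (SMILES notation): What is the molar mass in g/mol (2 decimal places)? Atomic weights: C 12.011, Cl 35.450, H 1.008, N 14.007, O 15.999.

148.63 g/mol

First, the molecular formula is C7H13ClO (counting implicit H from valence).
  C: 7 × 12.011 = 84.077
  Cl: 1 × 35.450 = 35.450
  H: 13 × 1.008 = 13.104
  O: 1 × 15.999 = 15.999
Sum: 7×12.011 + 1×35.450 + 13×1.008 + 1×15.999 = 148.630 → 148.63 g/mol.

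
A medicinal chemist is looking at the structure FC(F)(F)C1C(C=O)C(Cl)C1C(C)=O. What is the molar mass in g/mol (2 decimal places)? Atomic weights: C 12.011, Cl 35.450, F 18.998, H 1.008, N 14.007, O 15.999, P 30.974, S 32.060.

228.59 g/mol

First, the molecular formula is C8H8ClF3O2 (counting implicit H from valence).
  C: 8 × 12.011 = 96.088
  Cl: 1 × 35.450 = 35.450
  F: 3 × 18.998 = 56.994
  H: 8 × 1.008 = 8.064
  O: 2 × 15.999 = 31.998
Sum: 8×12.011 + 1×35.450 + 3×18.998 + 8×1.008 + 2×15.999 = 228.594 → 228.59 g/mol.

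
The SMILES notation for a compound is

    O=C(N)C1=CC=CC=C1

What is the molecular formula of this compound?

C7H7NO

Walk through each heavy atom and fill implicit hydrogens from standard valence (C 4, N 3, O 2, S 2, halogen 1):
  atom 1: O, bond orders sum to 2 (valence 2) → 0 H
  atom 2: C, bond orders sum to 4 (valence 4) → 0 H
  atom 3: N, bond orders sum to 1 (valence 3) → 2 H
  atom 4: C, bond orders sum to 4 (valence 4) → 0 H
  atom 5: C, bond orders sum to 3 (valence 4) → 1 H
  atom 6: C, bond orders sum to 3 (valence 4) → 1 H
  atom 7: C, bond orders sum to 3 (valence 4) → 1 H
  atom 8: C, bond orders sum to 3 (valence 4) → 1 H
  atom 9: C, bond orders sum to 3 (valence 4) → 1 H
Totals → C:7, H:7, N:1, O:1.
In Hill order: C7H7NO.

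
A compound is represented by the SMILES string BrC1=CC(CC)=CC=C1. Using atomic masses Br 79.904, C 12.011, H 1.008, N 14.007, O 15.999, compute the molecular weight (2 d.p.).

185.06 g/mol

First, the molecular formula is C8H9Br (counting implicit H from valence).
  Br: 1 × 79.904 = 79.904
  C: 8 × 12.011 = 96.088
  H: 9 × 1.008 = 9.072
Sum: 1×79.904 + 8×12.011 + 9×1.008 = 185.064 → 185.06 g/mol.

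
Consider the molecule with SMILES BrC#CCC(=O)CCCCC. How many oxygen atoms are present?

Scan the SMILES for O atoms (remember two-letter symbols like Cl and Br are single atoms).
Oxygen count: 1.

1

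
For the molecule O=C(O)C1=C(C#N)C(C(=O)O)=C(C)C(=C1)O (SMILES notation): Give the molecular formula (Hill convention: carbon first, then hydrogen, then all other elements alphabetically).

Walk through each heavy atom and fill implicit hydrogens from standard valence (C 4, N 3, O 2, S 2, halogen 1):
  atom 1: O, bond orders sum to 2 (valence 2) → 0 H
  atom 2: C, bond orders sum to 4 (valence 4) → 0 H
  atom 3: O, bond orders sum to 1 (valence 2) → 1 H
  atom 4: C, bond orders sum to 4 (valence 4) → 0 H
  atom 5: C, bond orders sum to 4 (valence 4) → 0 H
  atom 6: C, bond orders sum to 4 (valence 4) → 0 H
  atom 7: N, bond orders sum to 3 (valence 3) → 0 H
  atom 8: C, bond orders sum to 4 (valence 4) → 0 H
  atom 9: C, bond orders sum to 4 (valence 4) → 0 H
  atom 10: O, bond orders sum to 2 (valence 2) → 0 H
  atom 11: O, bond orders sum to 1 (valence 2) → 1 H
  atom 12: C, bond orders sum to 4 (valence 4) → 0 H
  atom 13: C, bond orders sum to 1 (valence 4) → 3 H
  atom 14: C, bond orders sum to 4 (valence 4) → 0 H
  atom 15: C, bond orders sum to 3 (valence 4) → 1 H
  atom 16: O, bond orders sum to 1 (valence 2) → 1 H
Totals → C:10, H:7, N:1, O:5.

C10H7NO5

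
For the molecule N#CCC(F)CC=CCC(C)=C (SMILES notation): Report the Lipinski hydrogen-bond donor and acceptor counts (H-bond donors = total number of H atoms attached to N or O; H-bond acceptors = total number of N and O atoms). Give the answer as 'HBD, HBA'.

Donors: find every N or O and count the H atoms it carries.
  atom 1 (N): bond orders sum to 3 → 0 H
Lipinski HBD = 0.
Acceptors: N atoms = 1, O atoms = 0 → HBA = 1.

0, 1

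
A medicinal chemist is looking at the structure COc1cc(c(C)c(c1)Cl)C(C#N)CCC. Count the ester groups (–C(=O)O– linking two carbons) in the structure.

Scan the SMILES for the ester motif — none present.
Groups that are present: 1 ether, 1 nitrile.

0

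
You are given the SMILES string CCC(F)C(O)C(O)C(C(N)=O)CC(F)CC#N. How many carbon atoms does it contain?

11

Count every carbon token in the SMILES (each C, including those in ring-closure positions and inside branches).
Carbon count: 11.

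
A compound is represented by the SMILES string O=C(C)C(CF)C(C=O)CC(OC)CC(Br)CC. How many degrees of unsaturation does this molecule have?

Degree of unsaturation = (number of rings) + (number of π bonds).
Ring closures in the SMILES: 0.
π bonds: 2 double bonds (each 1 DoU) → 2 DoU from unsaturation.
Total DoU = 0 + 2 = 2.

2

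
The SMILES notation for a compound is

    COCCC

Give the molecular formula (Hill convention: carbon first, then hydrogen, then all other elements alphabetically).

Walk through each heavy atom and fill implicit hydrogens from standard valence (C 4, N 3, O 2, S 2, halogen 1):
  atom 1: C, bond orders sum to 1 (valence 4) → 3 H
  atom 2: O, bond orders sum to 2 (valence 2) → 0 H
  atom 3: C, bond orders sum to 2 (valence 4) → 2 H
  atom 4: C, bond orders sum to 2 (valence 4) → 2 H
  atom 5: C, bond orders sum to 1 (valence 4) → 3 H
Totals → C:4, H:10, O:1.
In Hill order: C4H10O.

C4H10O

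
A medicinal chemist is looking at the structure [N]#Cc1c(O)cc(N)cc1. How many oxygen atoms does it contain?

Scan the SMILES for O atoms (remember two-letter symbols like Cl and Br are single atoms).
Oxygen count: 1.

1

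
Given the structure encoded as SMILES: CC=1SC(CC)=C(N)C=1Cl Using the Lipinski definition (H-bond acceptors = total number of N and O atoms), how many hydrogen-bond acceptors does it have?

N atoms: 1; O atoms: 0.
Lipinski HBA = 1 + 0 = 1.

1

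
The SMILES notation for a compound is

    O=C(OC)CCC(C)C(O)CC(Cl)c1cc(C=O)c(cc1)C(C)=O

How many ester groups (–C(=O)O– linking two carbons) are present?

The ester motif appears at heavy-atom position 2 in the SMILES.
Other groups present: 1 aldehyde, 1 hydroxyl, 1 ketone.
Ester count: 1.

1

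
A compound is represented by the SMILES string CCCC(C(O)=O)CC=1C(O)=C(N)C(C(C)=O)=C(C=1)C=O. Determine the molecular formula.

C15H19NO5

Walk through each heavy atom and fill implicit hydrogens from standard valence (C 4, N 3, O 2, S 2, halogen 1):
  atom 1: C, bond orders sum to 1 (valence 4) → 3 H
  atom 2: C, bond orders sum to 2 (valence 4) → 2 H
  atom 3: C, bond orders sum to 2 (valence 4) → 2 H
  atom 4: C, bond orders sum to 3 (valence 4) → 1 H
  atom 5: C, bond orders sum to 4 (valence 4) → 0 H
  atom 6: O, bond orders sum to 1 (valence 2) → 1 H
  atom 7: O, bond orders sum to 2 (valence 2) → 0 H
  atom 8: C, bond orders sum to 2 (valence 4) → 2 H
  atom 9: C, bond orders sum to 4 (valence 4) → 0 H
  atom 10: C, bond orders sum to 4 (valence 4) → 0 H
  atom 11: O, bond orders sum to 1 (valence 2) → 1 H
  atom 12: C, bond orders sum to 4 (valence 4) → 0 H
  atom 13: N, bond orders sum to 1 (valence 3) → 2 H
  atom 14: C, bond orders sum to 4 (valence 4) → 0 H
  atom 15: C, bond orders sum to 4 (valence 4) → 0 H
  atom 16: C, bond orders sum to 1 (valence 4) → 3 H
  atom 17: O, bond orders sum to 2 (valence 2) → 0 H
  atom 18: C, bond orders sum to 4 (valence 4) → 0 H
  atom 19: C, bond orders sum to 3 (valence 4) → 1 H
  atom 20: C, bond orders sum to 3 (valence 4) → 1 H
  atom 21: O, bond orders sum to 2 (valence 2) → 0 H
Totals → C:15, H:19, N:1, O:5.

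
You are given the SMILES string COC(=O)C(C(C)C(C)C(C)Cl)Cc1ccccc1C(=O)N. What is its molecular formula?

Walk through each heavy atom and fill implicit hydrogens from standard valence (C 4, N 3, O 2, S 2, halogen 1); for lowercase aromatic atoms, an aromatic c carries 1 H when it has two neighbours and 0 H with three, and aromatic n carries 0 H:
  atom 1: C, bond orders sum to 1 (valence 4) → 3 H
  atom 2: O, bond orders sum to 2 (valence 2) → 0 H
  atom 3: C, bond orders sum to 4 (valence 4) → 0 H
  atom 4: O, bond orders sum to 2 (valence 2) → 0 H
  atom 5: C, bond orders sum to 3 (valence 4) → 1 H
  atom 6: C, bond orders sum to 3 (valence 4) → 1 H
  atom 7: C, bond orders sum to 1 (valence 4) → 3 H
  atom 8: C, bond orders sum to 3 (valence 4) → 1 H
  atom 9: C, bond orders sum to 1 (valence 4) → 3 H
  atom 10: C, bond orders sum to 3 (valence 4) → 1 H
  atom 11: C, bond orders sum to 1 (valence 4) → 3 H
  atom 12: Cl (halogen, monovalent) → 0 H
  atom 13: C, bond orders sum to 2 (valence 4) → 2 H
  atom 14: aromatic c, 3 neighbours → 0 H
  atom 15: aromatic c, 2 neighbours → 1 H
  atom 16: aromatic c, 2 neighbours → 1 H
  atom 17: aromatic c, 2 neighbours → 1 H
  atom 18: aromatic c, 2 neighbours → 1 H
  atom 19: aromatic c, 3 neighbours → 0 H
  atom 20: C, bond orders sum to 4 (valence 4) → 0 H
  atom 21: O, bond orders sum to 2 (valence 2) → 0 H
  atom 22: N, bond orders sum to 1 (valence 3) → 2 H
Totals → C:17, H:24, Cl:1, N:1, O:3.
In Hill order: C17H24ClNO3.

C17H24ClNO3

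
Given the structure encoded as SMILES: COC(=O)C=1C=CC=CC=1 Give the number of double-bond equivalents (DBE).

5

Degree of unsaturation = (number of rings) + (number of π bonds).
Ring closures in the SMILES: 1.
π bonds: 4 double bonds (each 1 DoU) → 4 DoU from unsaturation.
Total DoU = 1 + 4 = 5.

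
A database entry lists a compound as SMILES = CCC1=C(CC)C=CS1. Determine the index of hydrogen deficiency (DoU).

Degree of unsaturation = (number of rings) + (number of π bonds).
Ring closures in the SMILES: 1.
π bonds: 2 double bonds (each 1 DoU) → 2 DoU from unsaturation.
Total DoU = 1 + 2 = 3.

3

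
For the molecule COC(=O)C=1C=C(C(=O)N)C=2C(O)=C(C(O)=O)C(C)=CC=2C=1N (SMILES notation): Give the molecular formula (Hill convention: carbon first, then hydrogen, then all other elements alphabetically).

Walk through each heavy atom and fill implicit hydrogens from standard valence (C 4, N 3, O 2, S 2, halogen 1):
  atom 1: C, bond orders sum to 1 (valence 4) → 3 H
  atom 2: O, bond orders sum to 2 (valence 2) → 0 H
  atom 3: C, bond orders sum to 4 (valence 4) → 0 H
  atom 4: O, bond orders sum to 2 (valence 2) → 0 H
  atom 5: C, bond orders sum to 4 (valence 4) → 0 H
  atom 6: C, bond orders sum to 3 (valence 4) → 1 H
  atom 7: C, bond orders sum to 4 (valence 4) → 0 H
  atom 8: C, bond orders sum to 4 (valence 4) → 0 H
  atom 9: O, bond orders sum to 2 (valence 2) → 0 H
  atom 10: N, bond orders sum to 1 (valence 3) → 2 H
  atom 11: C, bond orders sum to 4 (valence 4) → 0 H
  atom 12: C, bond orders sum to 4 (valence 4) → 0 H
  atom 13: O, bond orders sum to 1 (valence 2) → 1 H
  atom 14: C, bond orders sum to 4 (valence 4) → 0 H
  atom 15: C, bond orders sum to 4 (valence 4) → 0 H
  atom 16: O, bond orders sum to 1 (valence 2) → 1 H
  atom 17: O, bond orders sum to 2 (valence 2) → 0 H
  atom 18: C, bond orders sum to 4 (valence 4) → 0 H
  atom 19: C, bond orders sum to 1 (valence 4) → 3 H
  atom 20: C, bond orders sum to 3 (valence 4) → 1 H
  atom 21: C, bond orders sum to 4 (valence 4) → 0 H
  atom 22: C, bond orders sum to 4 (valence 4) → 0 H
  atom 23: N, bond orders sum to 1 (valence 3) → 2 H
Totals → C:15, H:14, N:2, O:6.
In Hill order: C15H14N2O6.

C15H14N2O6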